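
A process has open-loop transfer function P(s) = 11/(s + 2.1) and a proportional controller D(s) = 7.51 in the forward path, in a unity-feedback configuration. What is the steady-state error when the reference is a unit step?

The loop is type 0. Static position error constant K_pos = D(0)·P(0) = 7.51·5.238 = 39.34.
Steady-state error to a unit step: e_ss = 1/(1+K_pos) = 1/40.34 = 0.0248.

0.0248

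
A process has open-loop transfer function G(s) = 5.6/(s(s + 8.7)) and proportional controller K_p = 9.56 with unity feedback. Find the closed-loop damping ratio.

1 + K_p·G(s) = 0 gives s² + 8.7s + 53.54 = 0.
Matching s² + 2ζω_n s + ω_n²: ω_n = √53.54 = 7.317 rad/s and 2ζω_n = 8.7, so ζ = 8.7/(2·7.317) = 0.595.

ζ = 0.595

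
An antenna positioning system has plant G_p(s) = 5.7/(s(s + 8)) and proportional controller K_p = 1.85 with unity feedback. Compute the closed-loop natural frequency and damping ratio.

The closed-loop denominator is s(s+8) + 1.85·5.7 = s² + 8s + 10.55.
Matching s² + 2ζω_n s + ω_n²: ω_n = √10.55 = 3.247 rad/s and 2ζω_n = 8, so ζ = 8/(2·3.247) = 1.23.

ω_n = 3.25 rad/s, ζ = 1.23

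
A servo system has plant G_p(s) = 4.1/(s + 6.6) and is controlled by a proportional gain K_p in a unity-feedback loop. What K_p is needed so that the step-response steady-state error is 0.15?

K_p = 9.12

The loop is type 0, so e_ss(step) = 1/(1 + K_pos) with K_pos = K_p·G_p(0).
G_p(0) = 0.6212. Require 1/(1 + K_p·0.6212) = 0.15, so 1 + 0.6212·K_p = 6.667.
K_p = (6.667 − 1)/0.6212 = 9.12.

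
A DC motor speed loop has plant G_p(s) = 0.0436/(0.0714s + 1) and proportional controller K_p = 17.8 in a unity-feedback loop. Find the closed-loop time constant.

τ = 0.0402 s

Closed loop: T(s) = K_p·G_p/(1+K_p·G_p) = 0.7761/(0.0714s + 1 + 0.7761), with pole at s = −(1 + 0.7761)/0.0714 = −24.88.
Closed-loop time constant τ = 1/24.88 = 0.0402 s.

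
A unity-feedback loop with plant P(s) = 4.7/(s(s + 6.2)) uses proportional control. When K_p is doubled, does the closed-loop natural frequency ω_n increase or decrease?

ω_n = √(4.7·K_p), which grows with K_p.

increase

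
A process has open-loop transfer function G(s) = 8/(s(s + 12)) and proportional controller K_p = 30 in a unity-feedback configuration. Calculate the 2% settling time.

T_s ≈ 0.667 s

Closed-loop characteristic equation: s² + 12s + 240 = 0, so ω_n = 15.49 rad/s and ζ = 12/(2·15.49) = 0.3873.
2% settling time T_s ≈ 4/(ζω_n) = 4/6 = 0.667 s.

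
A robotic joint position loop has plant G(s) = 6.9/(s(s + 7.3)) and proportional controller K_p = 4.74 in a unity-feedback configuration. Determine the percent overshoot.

7.39%

From 1 + K_pG(s) = 0: s² + 7.3s + 32.71 = 0 ⇒ ω_n = 5.719, ζ = 0.6382.
%OS = 100·exp(−πζ/√(1−ζ²)) = 100·exp(−π·0.6382/√0.5927) = 7.39%.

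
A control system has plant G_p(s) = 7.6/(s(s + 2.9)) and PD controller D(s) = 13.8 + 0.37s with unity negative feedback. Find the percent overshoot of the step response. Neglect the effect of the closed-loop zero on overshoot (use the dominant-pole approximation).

40.2%

Forward path: (13.8 + 0.37s)·7.6/(s(s+2.9)). The closed-loop characteristic equation is s² + (2.9 + 7.6·0.37)s + 7.6·13.8 = 0.
That is s² + 5.712s + 104.9 = 0, so ω_n = 10.24 rad/s and ζ = 5.712/(2·10.24) = 0.2789.
%OS = 100·exp(−πζ/√(1−ζ²)) = 40.2%.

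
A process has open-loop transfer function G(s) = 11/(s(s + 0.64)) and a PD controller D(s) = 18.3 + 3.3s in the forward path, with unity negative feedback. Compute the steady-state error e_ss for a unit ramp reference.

0.00318

The loop has one pole at the origin (type 1). Velocity error constant K_v = lim_{s→0} s·D(s)G(s) = 18.3·11/0.64 = 314.5.
Steady-state error to a unit ramp: e_ss = 1/K_v = 0.00318.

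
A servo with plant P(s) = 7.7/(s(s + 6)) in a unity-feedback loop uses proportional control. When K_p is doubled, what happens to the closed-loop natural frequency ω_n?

ω_n = √(7.7·K_p), which grows with K_p.

increase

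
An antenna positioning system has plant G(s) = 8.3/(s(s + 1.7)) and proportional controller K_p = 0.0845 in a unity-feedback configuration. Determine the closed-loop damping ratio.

ζ = 1.01

The closed-loop denominator is s(s+1.7) + 0.0845·8.3 = s² + 1.7s + 0.7014.
Matching s² + 2ζω_n s + ω_n²: ω_n = √0.7014 = 0.8375 rad/s and 2ζω_n = 1.7, so ζ = 1.7/(2·0.8375) = 1.01.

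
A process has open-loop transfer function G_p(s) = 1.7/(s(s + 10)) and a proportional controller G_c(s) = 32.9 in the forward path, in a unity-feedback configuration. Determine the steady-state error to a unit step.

The open loop G_c(s)G_p(s) has a pole at the origin (type 1), so the static position error constant is infinite and e_ss = 1/(1+∞) = 0.

0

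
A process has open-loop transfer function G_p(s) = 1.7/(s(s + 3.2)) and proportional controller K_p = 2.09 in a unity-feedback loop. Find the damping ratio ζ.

1 + K_p·G_p(s) = 0 gives s² + 3.2s + 3.553 = 0.
Matching s² + 2ζω_n s + ω_n²: ω_n = √3.553 = 1.885 rad/s and 2ζω_n = 3.2, so ζ = 3.2/(2·1.885) = 0.849.

ζ = 0.849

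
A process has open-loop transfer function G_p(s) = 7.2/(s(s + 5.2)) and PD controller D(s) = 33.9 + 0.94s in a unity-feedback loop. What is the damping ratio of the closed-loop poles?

Forward path: (33.9 + 0.94s)·7.2/(s(s+5.2)). The closed-loop characteristic equation is s² + (5.2 + 7.2·0.94)s + 7.2·33.9 = 0.
That is s² + 11.97s + 244.1 = 0, so ω_n = 15.62 rad/s and ζ = 11.97/(2·15.62) = 0.383.

ζ = 0.383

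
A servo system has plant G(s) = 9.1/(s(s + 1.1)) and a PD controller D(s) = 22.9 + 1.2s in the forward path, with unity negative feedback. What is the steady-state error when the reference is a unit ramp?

0.00528

The loop has one pole at the origin (type 1). Velocity error constant K_v = lim_{s→0} s·D(s)G(s) = 22.9·9.1/1.1 = 189.4.
Steady-state error to a unit ramp: e_ss = 1/K_v = 0.00528.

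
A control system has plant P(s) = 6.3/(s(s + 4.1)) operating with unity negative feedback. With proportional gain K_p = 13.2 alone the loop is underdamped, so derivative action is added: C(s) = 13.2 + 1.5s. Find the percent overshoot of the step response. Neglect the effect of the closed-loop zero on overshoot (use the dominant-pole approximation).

3.06%

Forward path: (13.2 + 1.5s)·6.3/(s(s+4.1)). The closed-loop characteristic equation is s² + (4.1 + 6.3·1.5)s + 6.3·13.2 = 0.
That is s² + 13.55s + 83.16 = 0, so ω_n = 9.119 rad/s and ζ = 13.55/(2·9.119) = 0.7429.
%OS = 100·exp(−πζ/√(1−ζ²)) = 3.06%.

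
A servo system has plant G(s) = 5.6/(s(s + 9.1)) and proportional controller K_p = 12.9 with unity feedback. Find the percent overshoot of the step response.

From 1 + K_pG(s) = 0: s² + 9.1s + 72.24 = 0 ⇒ ω_n = 8.499, ζ = 0.5353.
%OS = 100·exp(−πζ/√(1−ζ²)) = 100·exp(−π·0.5353/√0.7134) = 13.7%.

13.7%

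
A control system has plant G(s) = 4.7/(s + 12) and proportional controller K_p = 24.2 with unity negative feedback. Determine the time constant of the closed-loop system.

τ = 0.00795 s

Closed-loop transfer function: T(s) = K_p·G(s)/(1 + K_p·G(s)) = 113.7/(s + 12 + 113.7) = 113.7/(s + 125.7).
Time constant τ = 1/125.7 = 0.00795 s.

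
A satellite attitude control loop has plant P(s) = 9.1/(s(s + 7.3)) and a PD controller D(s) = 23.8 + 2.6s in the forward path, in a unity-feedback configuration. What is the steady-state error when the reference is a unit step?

The open loop D(s)P(s) has a pole at the origin (type 1), so the static position error constant is infinite and e_ss = 1/(1+∞) = 0.

0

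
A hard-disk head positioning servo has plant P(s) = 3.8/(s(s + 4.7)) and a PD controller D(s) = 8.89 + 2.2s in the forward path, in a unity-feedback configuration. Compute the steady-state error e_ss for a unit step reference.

The open loop D(s)P(s) has a pole at the origin (type 1), so the static position error constant is infinite and e_ss = 1/(1+∞) = 0.

0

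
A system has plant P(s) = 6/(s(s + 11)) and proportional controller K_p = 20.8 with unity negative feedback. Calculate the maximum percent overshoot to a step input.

16.9%

The closed-loop denominator s² + 11s + 124.8 gives ω_n = √124.8 = 11.17 and ζ = 11/(2ω_n) = 0.4923.
%OS = 100·exp(−πζ/√(1−ζ²)) = 100·exp(−π·0.4923/√0.7576) = 16.9%.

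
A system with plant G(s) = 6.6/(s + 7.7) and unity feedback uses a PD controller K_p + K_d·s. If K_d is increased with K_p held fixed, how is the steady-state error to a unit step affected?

K_d affects only the transient (the s-coefficient); the DC loop gain, and hence e_ss, depends only on K_p.

unchanged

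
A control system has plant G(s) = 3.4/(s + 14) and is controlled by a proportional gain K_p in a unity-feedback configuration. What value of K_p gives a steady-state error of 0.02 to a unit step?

K_p = 202

For a type-0 loop with proportional control, e_ss = 1/(1 + K_p·G(0)).
G(0) = 0.2429. Require 1/(1 + K_p·0.2429) = 0.02, so 1 + 0.2429·K_p = 50.
K_p = (50 − 1)/0.2429 = 202.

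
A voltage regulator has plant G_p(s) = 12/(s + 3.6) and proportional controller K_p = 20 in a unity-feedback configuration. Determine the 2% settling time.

Closed-loop transfer function: T(s) = K_p·G_p(s)/(1 + K_p·G_p(s)) = 240/(s + 3.6 + 240) = 240/(s + 243.6).
Time constant τ = 1/243.6 = 0.004105 s, so the 2% settling time is about 4τ = 0.0164 s.

T_s ≈ 0.0164 s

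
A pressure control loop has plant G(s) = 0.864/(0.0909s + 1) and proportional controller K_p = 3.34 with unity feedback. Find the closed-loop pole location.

s = -42.75

Closed loop: T(s) = K_p·G/(1+K_p·G) = 2.886/(0.0909s + 1 + 2.886), with pole at s = −(1 + 2.886)/0.0909 = −42.75.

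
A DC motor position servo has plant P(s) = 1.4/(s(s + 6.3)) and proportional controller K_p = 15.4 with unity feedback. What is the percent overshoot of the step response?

5.5%

Closed-loop characteristic equation: s² + 6.3s + 21.56 = 0, so ω_n = 4.643 rad/s and ζ = 6.3/(2·4.643) = 0.6784.
%OS = 100·exp(−πζ/√(1−ζ²)) = 100·exp(−π·0.6784/√0.5398) = 5.5%.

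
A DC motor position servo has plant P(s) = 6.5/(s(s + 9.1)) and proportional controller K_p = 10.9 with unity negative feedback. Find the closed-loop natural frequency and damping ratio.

ω_n = 8.42 rad/s, ζ = 0.541

With unity feedback the closed-loop characteristic equation is s² + 9.1s + 10.9·6.5 = s² + 9.1s + 70.85 = 0.
Matching s² + 2ζω_n s + ω_n²: ω_n = √70.85 = 8.417 rad/s and 2ζω_n = 9.1, so ζ = 9.1/(2·8.417) = 0.541.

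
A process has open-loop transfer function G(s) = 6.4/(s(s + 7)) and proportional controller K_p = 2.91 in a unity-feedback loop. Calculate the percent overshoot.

From 1 + K_pG(s) = 0: s² + 7s + 18.62 = 0 ⇒ ω_n = 4.316, ζ = 0.811.
%OS = 100·exp(−πζ/√(1−ζ²)) = 100·exp(−π·0.811/√0.3422) = 1.28%.

1.28%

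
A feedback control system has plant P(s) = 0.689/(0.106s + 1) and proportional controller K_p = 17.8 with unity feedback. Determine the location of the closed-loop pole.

Closed loop: T(s) = K_p·P/(1+K_p·P) = 12.26/(0.106s + 1 + 12.26), with pole at s = −(1 + 12.26)/0.106 = −125.1.

s = -125.1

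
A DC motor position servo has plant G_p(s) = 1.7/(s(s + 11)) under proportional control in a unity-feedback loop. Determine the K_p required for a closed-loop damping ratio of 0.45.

K_p = 87.9

Closed-loop characteristic equation: s² + 11s + K_p·1.7 = 0.
So ω_n = √(1.7K_p) and 2ζω_n = 11, giving ζ = 11/(2√(1.7K_p)).
Setting ζ = 0.45: √(1.7K_p) = 11/(2·0.45) = 12.22, so K_p = 149.4/1.7 = 87.9.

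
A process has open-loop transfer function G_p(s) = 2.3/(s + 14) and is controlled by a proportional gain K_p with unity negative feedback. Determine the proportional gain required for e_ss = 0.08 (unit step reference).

K_p = 70

Steady-state error for a unit step on this type-0 loop is 1/(1 + K_p·G_p(0)).
G_p(0) = 0.1643. Require 1/(1 + K_p·0.1643) = 0.08, so 1 + 0.1643·K_p = 12.5.
K_p = (12.5 − 1)/0.1643 = 70.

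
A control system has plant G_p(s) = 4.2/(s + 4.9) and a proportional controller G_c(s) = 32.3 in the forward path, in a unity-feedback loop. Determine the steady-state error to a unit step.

The loop is type 0. Static position error constant K_pos = G_c(0)·G_p(0) = 32.3·0.8571 = 27.69.
Steady-state error to a unit step: e_ss = 1/(1+K_pos) = 1/28.69 = 0.0349.

0.0349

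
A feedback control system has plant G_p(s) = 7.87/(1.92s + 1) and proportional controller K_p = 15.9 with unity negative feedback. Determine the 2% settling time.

T_s ≈ 0.0609 s

Closed loop: T(s) = K_p·G_p/(1+K_p·G_p) = 125.1/(1.92s + 1 + 125.1), with pole at s = −(1 + 125.1)/1.92 = −65.69.
τ = 1/65.69 = 0.01522 s, so 2% settling time ≈ 4τ = 0.0609 s.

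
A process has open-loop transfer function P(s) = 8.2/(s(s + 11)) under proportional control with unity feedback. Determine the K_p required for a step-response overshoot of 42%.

K_p = 52.1

From %OS = 100·exp(−πζ/√(1−ζ²)) = 42%, ζ = −ln(0.42)/√(π²+ln²(0.42)) = 0.2662.
Characteristic equation s² + 11s + 8.2K_p = 0 gives ζ = 11/(2√(8.2K_p)).
Setting ζ = 0.2662: √(8.2K_p) = 11/(2·0.2662) = 20.66, so K_p = 427/8.2 = 52.1.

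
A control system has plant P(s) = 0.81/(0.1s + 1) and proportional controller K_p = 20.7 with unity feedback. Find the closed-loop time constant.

τ = 0.00563 s

Closed loop: T(s) = K_p·P/(1+K_p·P) = 16.77/(0.1s + 1 + 16.77), with pole at s = −(1 + 16.77)/0.1 = −177.7.
Closed-loop time constant τ = 1/177.7 = 0.00563 s.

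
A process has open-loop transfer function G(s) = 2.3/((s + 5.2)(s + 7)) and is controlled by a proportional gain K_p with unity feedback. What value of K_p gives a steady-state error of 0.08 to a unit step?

K_p = 182

For a type-0 loop with proportional control, e_ss = 1/(1 + K_p·G(0)).
G(0) = 0.06319. Require 1/(1 + K_p·0.06319) = 0.08, so 1 + 0.06319·K_p = 12.5.
K_p = (12.5 − 1)/0.06319 = 182.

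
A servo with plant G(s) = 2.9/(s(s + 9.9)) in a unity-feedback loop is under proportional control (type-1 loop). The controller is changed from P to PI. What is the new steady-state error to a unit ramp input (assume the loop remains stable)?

The integrator raises the loop to type 2, so K_v → ∞ and e_ss to a ramp is zero.

0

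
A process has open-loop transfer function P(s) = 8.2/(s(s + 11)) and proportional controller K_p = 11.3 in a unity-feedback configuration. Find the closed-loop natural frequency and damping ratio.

ω_n = 9.63 rad/s, ζ = 0.571

The closed-loop denominator is s(s+11) + 11.3·8.2 = s² + 11s + 92.66.
So ω_n² = 92.66 ⇒ ω_n = 9.626 rad/s, and ζ = 11/(2ω_n) = 0.571.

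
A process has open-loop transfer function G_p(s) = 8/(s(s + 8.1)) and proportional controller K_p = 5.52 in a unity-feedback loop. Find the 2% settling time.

T_s ≈ 0.988 s

Closed-loop characteristic equation: s² + 8.1s + 44.16 = 0, so ω_n = 6.645 rad/s and ζ = 8.1/(2·6.645) = 0.6095.
2% settling time T_s ≈ 4/(ζω_n) = 4/4.05 = 0.988 s.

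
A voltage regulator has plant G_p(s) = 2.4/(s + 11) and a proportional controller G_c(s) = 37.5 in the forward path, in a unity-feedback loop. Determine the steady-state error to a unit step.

The loop is type 0. Static position error constant K_pos = G_c(0)·G_p(0) = 37.5·0.2182 = 8.182.
Steady-state error to a unit step: e_ss = 1/(1+K_pos) = 1/9.182 = 0.109.

0.109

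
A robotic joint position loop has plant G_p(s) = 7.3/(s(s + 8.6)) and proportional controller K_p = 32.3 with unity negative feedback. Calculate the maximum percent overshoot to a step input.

40%

From 1 + K_pG_p(s) = 0: s² + 8.6s + 235.8 = 0 ⇒ ω_n = 15.36, ζ = 0.28.
%OS = 100·exp(−πζ/√(1−ζ²)) = 100·exp(−π·0.28/√0.9216) = 40%.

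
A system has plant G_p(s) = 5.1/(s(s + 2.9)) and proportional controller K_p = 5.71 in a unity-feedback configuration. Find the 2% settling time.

T_s ≈ 2.76 s

The closed-loop denominator s² + 2.9s + 29.12 gives ω_n = √29.12 = 5.396 and ζ = 2.9/(2ω_n) = 0.2687.
2% settling time T_s ≈ 4/(ζω_n) = 4/1.45 = 2.76 s.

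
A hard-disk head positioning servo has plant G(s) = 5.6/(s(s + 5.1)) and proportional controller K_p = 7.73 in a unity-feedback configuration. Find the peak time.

T_p = 0.518 s

Closed-loop characteristic equation: s² + 5.1s + 43.29 = 0, so ω_n = 6.579 rad/s and ζ = 5.1/(2·6.579) = 0.3876.
Damped frequency ω_d = ω_n√(1−ζ²) = 6.065 rad/s, so peak time T_p = π/ω_d = 0.518 s.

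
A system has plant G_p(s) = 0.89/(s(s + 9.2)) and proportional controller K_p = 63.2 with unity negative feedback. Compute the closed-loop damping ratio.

ζ = 0.613

The closed-loop denominator is s(s+9.2) + 63.2·0.89 = s² + 9.2s + 56.25.
So ω_n² = 56.25 ⇒ ω_n = 7.5 rad/s, and ζ = 9.2/(2ω_n) = 0.613.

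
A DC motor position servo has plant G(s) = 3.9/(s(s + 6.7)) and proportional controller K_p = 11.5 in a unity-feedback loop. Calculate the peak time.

Closed-loop characteristic equation: s² + 6.7s + 44.85 = 0, so ω_n = 6.697 rad/s and ζ = 6.7/(2·6.697) = 0.5002.
Damped frequency ω_d = ω_n√(1−ζ²) = 5.799 rad/s, so peak time T_p = π/ω_d = 0.542 s.

T_p = 0.542 s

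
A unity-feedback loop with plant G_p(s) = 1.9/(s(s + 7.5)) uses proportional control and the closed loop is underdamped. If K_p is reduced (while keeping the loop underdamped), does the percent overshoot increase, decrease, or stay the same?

ζ = 7.5/(2√(1.9K_p)) rises as K_p falls; higher damping means less overshoot.

decrease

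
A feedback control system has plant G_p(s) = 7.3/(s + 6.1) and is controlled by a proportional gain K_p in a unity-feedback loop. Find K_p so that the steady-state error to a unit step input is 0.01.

For a type-0 loop with proportional control, e_ss = 1/(1 + K_p·G_p(0)).
G_p(0) = 1.197. Require 1/(1 + K_p·1.197) = 0.01, so 1 + 1.197·K_p = 100.
K_p = (100 − 1)/1.197 = 82.7.

K_p = 82.7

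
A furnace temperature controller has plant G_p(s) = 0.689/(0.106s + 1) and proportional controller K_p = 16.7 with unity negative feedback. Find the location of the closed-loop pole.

s = -118

Closed loop: T(s) = K_p·G_p/(1+K_p·G_p) = 11.51/(0.106s + 1 + 11.51), with pole at s = −(1 + 11.51)/0.106 = −118.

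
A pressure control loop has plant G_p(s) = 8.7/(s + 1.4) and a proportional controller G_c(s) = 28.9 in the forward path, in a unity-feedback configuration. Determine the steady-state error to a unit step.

The loop is type 0. Static position error constant K_pos = G_c(0)·G_p(0) = 28.9·6.214 = 179.6.
Steady-state error to a unit step: e_ss = 1/(1+K_pos) = 1/180.6 = 0.00554.

0.00554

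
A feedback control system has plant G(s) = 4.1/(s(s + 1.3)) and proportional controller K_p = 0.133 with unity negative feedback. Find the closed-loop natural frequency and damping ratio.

ω_n = 0.738 rad/s, ζ = 0.88

The closed-loop denominator is s(s+1.3) + 0.133·4.1 = s² + 1.3s + 0.5453.
Matching s² + 2ζω_n s + ω_n²: ω_n = √0.5453 = 0.7384 rad/s and 2ζω_n = 1.3, so ζ = 1.3/(2·0.7384) = 0.88.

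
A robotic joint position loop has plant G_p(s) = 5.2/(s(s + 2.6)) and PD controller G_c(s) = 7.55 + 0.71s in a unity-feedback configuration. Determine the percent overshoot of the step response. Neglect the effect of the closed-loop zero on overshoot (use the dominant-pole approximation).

16.1%

Forward path: (7.55 + 0.71s)·5.2/(s(s+2.6)). The closed-loop characteristic equation is s² + (2.6 + 5.2·0.71)s + 5.2·7.55 = 0.
That is s² + 6.292s + 39.26 = 0, so ω_n = 6.266 rad/s and ζ = 6.292/(2·6.266) = 0.5021.
%OS = 100·exp(−πζ/√(1−ζ²)) = 16.1%.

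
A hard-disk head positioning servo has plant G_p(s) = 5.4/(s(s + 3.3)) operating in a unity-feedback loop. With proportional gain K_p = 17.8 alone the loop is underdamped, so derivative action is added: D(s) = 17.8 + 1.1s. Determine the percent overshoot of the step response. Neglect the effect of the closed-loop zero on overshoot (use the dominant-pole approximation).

Forward path: (17.8 + 1.1s)·5.4/(s(s+3.3)). The closed-loop characteristic equation is s² + (3.3 + 5.4·1.1)s + 5.4·17.8 = 0.
That is s² + 9.24s + 96.12 = 0, so ω_n = 9.804 rad/s and ζ = 9.24/(2·9.804) = 0.4712.
%OS = 100·exp(−πζ/√(1−ζ²)) = 18.7%.

18.7%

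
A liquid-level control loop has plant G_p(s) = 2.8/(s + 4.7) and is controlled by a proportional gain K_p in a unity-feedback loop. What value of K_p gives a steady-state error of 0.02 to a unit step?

For a type-0 loop with proportional control, e_ss = 1/(1 + K_p·G_p(0)).
G_p(0) = 0.5957. Require 1/(1 + K_p·0.5957) = 0.02, so 1 + 0.5957·K_p = 50.
K_p = (50 − 1)/0.5957 = 82.2.

K_p = 82.2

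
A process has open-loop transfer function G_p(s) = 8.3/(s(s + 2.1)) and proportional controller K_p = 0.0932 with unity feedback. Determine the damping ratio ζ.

ζ = 1.19

With unity feedback the closed-loop characteristic equation is s² + 2.1s + 0.0932·8.3 = s² + 2.1s + 0.7736 = 0.
Matching s² + 2ζω_n s + ω_n²: ω_n = √0.7736 = 0.8795 rad/s and 2ζω_n = 2.1, so ζ = 2.1/(2·0.8795) = 1.19.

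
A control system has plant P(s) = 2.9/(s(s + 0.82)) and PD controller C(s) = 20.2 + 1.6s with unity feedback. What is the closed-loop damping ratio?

Forward path: (20.2 + 1.6s)·2.9/(s(s+0.82)). The closed-loop characteristic equation is s² + (0.82 + 2.9·1.6)s + 2.9·20.2 = 0.
That is s² + 5.46s + 58.58 = 0, so ω_n = 7.654 rad/s and ζ = 5.46/(2·7.654) = 0.3567.

ζ = 0.357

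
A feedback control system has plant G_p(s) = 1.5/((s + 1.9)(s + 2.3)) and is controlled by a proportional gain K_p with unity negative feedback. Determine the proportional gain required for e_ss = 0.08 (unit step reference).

K_p = 33.5

Steady-state error for a unit step on this type-0 loop is 1/(1 + K_p·G_p(0)).
G_p(0) = 0.3432. Require 1/(1 + K_p·0.3432) = 0.08, so 1 + 0.3432·K_p = 12.5.
K_p = (12.5 − 1)/0.3432 = 33.5.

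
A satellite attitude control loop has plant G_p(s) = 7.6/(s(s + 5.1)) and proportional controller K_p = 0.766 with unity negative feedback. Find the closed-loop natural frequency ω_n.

ω_n = 2.41 rad/s

1 + K_p·G_p(s) = 0 gives s² + 5.1s + 5.822 = 0.
Matching s² + 2ζω_n s + ω_n²: ω_n = √5.822 = 2.413 rad/s and 2ζω_n = 5.1, so ζ = 5.1/(2·2.413) = 1.06.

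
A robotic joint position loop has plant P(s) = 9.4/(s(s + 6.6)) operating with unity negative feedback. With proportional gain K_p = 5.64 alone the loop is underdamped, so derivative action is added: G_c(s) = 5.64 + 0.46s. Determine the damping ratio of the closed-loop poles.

ζ = 0.75

Forward path: (5.64 + 0.46s)·9.4/(s(s+6.6)). The closed-loop characteristic equation is s² + (6.6 + 9.4·0.46)s + 9.4·5.64 = 0.
That is s² + 10.92s + 53.02 = 0, so ω_n = 7.281 rad/s and ζ = 10.92/(2·7.281) = 0.7502.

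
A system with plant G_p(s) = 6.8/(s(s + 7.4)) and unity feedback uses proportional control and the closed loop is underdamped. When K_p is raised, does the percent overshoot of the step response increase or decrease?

increase

Characteristic equation s² + 7.4s + K_p·6.8 = 0: raising K_p raises ω_n while 2ζω_n = 7.4 is fixed, so ζ falls and overshoot grows.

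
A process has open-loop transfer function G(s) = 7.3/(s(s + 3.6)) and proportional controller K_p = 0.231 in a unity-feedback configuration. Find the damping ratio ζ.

ζ = 1.39

The closed-loop denominator is s(s+3.6) + 0.231·7.3 = s² + 3.6s + 1.686.
Matching s² + 2ζω_n s + ω_n²: ω_n = √1.686 = 1.299 rad/s and 2ζω_n = 3.6, so ζ = 3.6/(2·1.299) = 1.39.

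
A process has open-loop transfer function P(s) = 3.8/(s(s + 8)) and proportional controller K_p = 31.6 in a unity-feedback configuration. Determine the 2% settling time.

T_s ≈ 1 s

Closed-loop characteristic equation: s² + 8s + 120.1 = 0, so ω_n = 10.96 rad/s and ζ = 8/(2·10.96) = 0.365.
2% settling time T_s ≈ 4/(ζω_n) = 4/4 = 1 s.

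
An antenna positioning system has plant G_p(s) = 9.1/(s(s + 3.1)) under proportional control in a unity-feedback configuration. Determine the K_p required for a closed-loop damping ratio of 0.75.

Closed-loop characteristic equation: s² + 3.1s + K_p·9.1 = 0.
So ω_n = √(9.1K_p) and 2ζω_n = 3.1, giving ζ = 3.1/(2√(9.1K_p)).
Setting ζ = 0.75: √(9.1K_p) = 3.1/(2·0.75) = 2.067, so K_p = 4.271/9.1 = 0.469.

K_p = 0.469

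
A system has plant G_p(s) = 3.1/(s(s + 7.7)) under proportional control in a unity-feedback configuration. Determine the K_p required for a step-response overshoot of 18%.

From %OS = 100·exp(−πζ/√(1−ζ²)) = 18%, ζ = −ln(0.18)/√(π²+ln²(0.18)) = 0.4791.
Characteristic equation s² + 7.7s + 3.1K_p = 0 gives ζ = 7.7/(2√(3.1K_p)).
Setting ζ = 0.4791: √(3.1K_p) = 7.7/(2·0.4791) = 8.036, so K_p = 64.57/3.1 = 20.8.

K_p = 20.8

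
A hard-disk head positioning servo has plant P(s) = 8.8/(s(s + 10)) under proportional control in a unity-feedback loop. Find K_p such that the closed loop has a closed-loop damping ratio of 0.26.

K_p = 42

Closed-loop characteristic equation: s² + 10s + K_p·8.8 = 0.
So ω_n = √(8.8K_p) and 2ζω_n = 10, giving ζ = 10/(2√(8.8K_p)).
Setting ζ = 0.26: √(8.8K_p) = 10/(2·0.26) = 19.23, so K_p = 369.8/8.8 = 42.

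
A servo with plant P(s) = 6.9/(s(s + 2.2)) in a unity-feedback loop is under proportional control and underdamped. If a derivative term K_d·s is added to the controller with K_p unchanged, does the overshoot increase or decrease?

decrease

The derivative term adds K·K_d to the s-coefficient of the characteristic equation, raising 2ζω_n while ω_n is unchanged; ζ increases, so overshoot decreases.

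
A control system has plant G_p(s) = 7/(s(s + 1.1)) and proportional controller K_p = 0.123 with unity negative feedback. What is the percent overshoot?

The closed-loop denominator s² + 1.1s + 0.861 gives ω_n = √0.861 = 0.9279 and ζ = 1.1/(2ω_n) = 0.5927.
%OS = 100·exp(−πζ/√(1−ζ²)) = 100·exp(−π·0.5927/√0.6487) = 9.91%.

9.91%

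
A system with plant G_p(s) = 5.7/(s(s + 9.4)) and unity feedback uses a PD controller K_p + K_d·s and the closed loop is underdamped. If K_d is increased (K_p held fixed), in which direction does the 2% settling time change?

decrease

Characteristic equation s² + (9.4 + 5.7K_d)s + 5.7K_p = 0: raising K_d increases ζω_n = (9.4+5.7K_d)/2 while the loop stays underdamped, so T_s ≈ 4/(ζω_n) decreases.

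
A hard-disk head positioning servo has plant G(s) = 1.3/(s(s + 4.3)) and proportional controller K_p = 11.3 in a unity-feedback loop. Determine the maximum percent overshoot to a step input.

11.9%

The closed-loop denominator s² + 4.3s + 14.69 gives ω_n = √14.69 = 3.833 and ζ = 4.3/(2ω_n) = 0.561.
%OS = 100·exp(−πζ/√(1−ζ²)) = 100·exp(−π·0.561/√0.6853) = 11.9%.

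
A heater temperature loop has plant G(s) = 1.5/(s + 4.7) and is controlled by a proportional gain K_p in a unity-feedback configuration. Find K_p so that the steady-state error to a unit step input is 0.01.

The loop is type 0, so e_ss(step) = 1/(1 + K_pos) with K_pos = K_p·G(0).
G(0) = 0.3191. Require 1/(1 + K_p·0.3191) = 0.01, so 1 + 0.3191·K_p = 100.
K_p = (100 − 1)/0.3191 = 310.

K_p = 310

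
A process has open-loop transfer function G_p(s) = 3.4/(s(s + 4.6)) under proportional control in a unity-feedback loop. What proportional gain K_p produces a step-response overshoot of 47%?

From %OS = 100·exp(−πζ/√(1−ζ²)) = 47%, ζ = −ln(0.47)/√(π²+ln²(0.47)) = 0.2337.
Characteristic equation s² + 4.6s + 3.4K_p = 0 gives ζ = 4.6/(2√(3.4K_p)).
Setting ζ = 0.2337: √(3.4K_p) = 4.6/(2·0.2337) = 9.843, so K_p = 96.88/3.4 = 28.5.

K_p = 28.5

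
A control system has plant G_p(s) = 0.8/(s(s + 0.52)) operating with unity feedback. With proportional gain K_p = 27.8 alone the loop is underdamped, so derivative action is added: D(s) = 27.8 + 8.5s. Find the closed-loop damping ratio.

ζ = 0.776

Forward path: (27.8 + 8.5s)·0.8/(s(s+0.52)). The closed-loop characteristic equation is s² + (0.52 + 0.8·8.5)s + 0.8·27.8 = 0.
That is s² + 7.32s + 22.24 = 0, so ω_n = 4.716 rad/s and ζ = 7.32/(2·4.716) = 0.7761.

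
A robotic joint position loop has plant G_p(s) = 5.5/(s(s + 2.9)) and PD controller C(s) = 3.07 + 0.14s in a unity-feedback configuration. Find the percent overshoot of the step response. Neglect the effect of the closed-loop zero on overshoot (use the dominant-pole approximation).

20.8%

Forward path: (3.07 + 0.14s)·5.5/(s(s+2.9)). The closed-loop characteristic equation is s² + (2.9 + 5.5·0.14)s + 5.5·3.07 = 0.
That is s² + 3.67s + 16.88 = 0, so ω_n = 4.109 rad/s and ζ = 3.67/(2·4.109) = 0.4466.
%OS = 100·exp(−πζ/√(1−ζ²)) = 20.8%.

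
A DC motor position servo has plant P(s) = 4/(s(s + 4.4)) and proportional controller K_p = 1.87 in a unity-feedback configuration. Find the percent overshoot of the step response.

1.42%

From 1 + K_pP(s) = 0: s² + 4.4s + 7.48 = 0 ⇒ ω_n = 2.735, ζ = 0.8044.
%OS = 100·exp(−πζ/√(1−ζ²)) = 100·exp(−π·0.8044/√0.3529) = 1.42%.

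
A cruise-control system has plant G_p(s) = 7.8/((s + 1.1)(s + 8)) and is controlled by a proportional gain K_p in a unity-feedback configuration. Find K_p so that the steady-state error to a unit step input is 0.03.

Steady-state error for a unit step on this type-0 loop is 1/(1 + K_p·G_p(0)).
G_p(0) = 0.8864. Require 1/(1 + K_p·0.8864) = 0.03, so 1 + 0.8864·K_p = 33.33.
K_p = (33.33 − 1)/0.8864 = 36.5.

K_p = 36.5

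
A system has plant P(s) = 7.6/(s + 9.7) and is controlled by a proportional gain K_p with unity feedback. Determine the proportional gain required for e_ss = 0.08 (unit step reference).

The loop is type 0, so e_ss(step) = 1/(1 + K_pos) with K_pos = K_p·P(0).
P(0) = 0.7835. Require 1/(1 + K_p·0.7835) = 0.08, so 1 + 0.7835·K_p = 12.5.
K_p = (12.5 − 1)/0.7835 = 14.7.

K_p = 14.7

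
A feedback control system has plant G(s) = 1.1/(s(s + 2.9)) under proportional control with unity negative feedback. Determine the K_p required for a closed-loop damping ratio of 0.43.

K_p = 10.3

Closed-loop characteristic equation: s² + 2.9s + K_p·1.1 = 0.
So ω_n = √(1.1K_p) and 2ζω_n = 2.9, giving ζ = 2.9/(2√(1.1K_p)).
Setting ζ = 0.43: √(1.1K_p) = 2.9/(2·0.43) = 3.372, so K_p = 11.37/1.1 = 10.3.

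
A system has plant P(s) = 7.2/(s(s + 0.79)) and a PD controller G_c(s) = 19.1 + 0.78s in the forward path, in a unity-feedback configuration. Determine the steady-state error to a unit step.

0

The open loop G_c(s)P(s) has a pole at the origin (type 1), so the static position error constant is infinite and e_ss = 1/(1+∞) = 0.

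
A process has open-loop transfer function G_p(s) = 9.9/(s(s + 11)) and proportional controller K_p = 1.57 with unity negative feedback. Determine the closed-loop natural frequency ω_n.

With unity feedback the closed-loop characteristic equation is s² + 11s + 1.57·9.9 = s² + 11s + 15.54 = 0.
So ω_n² = 15.54 ⇒ ω_n = 3.942 rad/s, and ζ = 11/(2ω_n) = 1.4.

ω_n = 3.94 rad/s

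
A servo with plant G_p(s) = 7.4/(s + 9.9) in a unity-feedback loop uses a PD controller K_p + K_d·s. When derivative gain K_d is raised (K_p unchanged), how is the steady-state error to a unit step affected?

K_d affects only the transient (the s-coefficient); the DC loop gain, and hence e_ss, depends only on K_p.

unchanged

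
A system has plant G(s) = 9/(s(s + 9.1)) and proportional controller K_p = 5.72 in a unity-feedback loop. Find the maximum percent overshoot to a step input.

7.6%

The closed-loop denominator s² + 9.1s + 51.48 gives ω_n = √51.48 = 7.175 and ζ = 9.1/(2ω_n) = 0.6342.
%OS = 100·exp(−πζ/√(1−ζ²)) = 100·exp(−π·0.6342/√0.5979) = 7.6%.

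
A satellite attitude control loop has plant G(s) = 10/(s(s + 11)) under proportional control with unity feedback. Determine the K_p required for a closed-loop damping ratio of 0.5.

K_p = 12.1

Closed-loop characteristic equation: s² + 11s + K_p·10 = 0.
So ω_n = √(10K_p) and 2ζω_n = 11, giving ζ = 11/(2√(10K_p)).
Setting ζ = 0.5: √(10K_p) = 11/(2·0.5) = 11, so K_p = 121/10 = 12.1.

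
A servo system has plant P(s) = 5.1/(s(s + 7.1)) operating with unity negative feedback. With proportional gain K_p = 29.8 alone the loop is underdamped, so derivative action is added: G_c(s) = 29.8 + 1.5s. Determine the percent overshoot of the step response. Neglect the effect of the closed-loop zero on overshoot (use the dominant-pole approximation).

9.58%

Forward path: (29.8 + 1.5s)·5.1/(s(s+7.1)). The closed-loop characteristic equation is s² + (7.1 + 5.1·1.5)s + 5.1·29.8 = 0.
That is s² + 14.75s + 152 = 0, so ω_n = 12.33 rad/s and ζ = 14.75/(2·12.33) = 0.5982.
%OS = 100·exp(−πζ/√(1−ζ²)) = 9.58%.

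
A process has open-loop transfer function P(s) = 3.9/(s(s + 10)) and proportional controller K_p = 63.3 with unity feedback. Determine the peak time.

T_p = 0.211 s

The closed-loop denominator s² + 10s + 246.9 gives ω_n = √246.9 = 15.71 and ζ = 10/(2ω_n) = 0.3182.
Damped frequency ω_d = ω_n√(1−ζ²) = 14.9 rad/s, so peak time T_p = π/ω_d = 0.211 s.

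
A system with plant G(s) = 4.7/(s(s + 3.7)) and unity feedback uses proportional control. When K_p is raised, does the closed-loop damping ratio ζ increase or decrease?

decrease

ζ = 3.7/(2√(4.7K_p)); increasing K_p raises the denominator, so ζ falls.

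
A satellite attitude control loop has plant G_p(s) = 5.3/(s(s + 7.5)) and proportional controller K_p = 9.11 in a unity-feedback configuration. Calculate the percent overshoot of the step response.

Closed-loop characteristic equation: s² + 7.5s + 48.28 = 0, so ω_n = 6.949 rad/s and ζ = 7.5/(2·6.949) = 0.5397.
%OS = 100·exp(−πζ/√(1−ζ²)) = 100·exp(−π·0.5397/√0.7087) = 13.3%.

13.3%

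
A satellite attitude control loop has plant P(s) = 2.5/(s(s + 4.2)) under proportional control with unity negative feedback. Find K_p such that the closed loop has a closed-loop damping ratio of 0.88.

K_p = 2.28

Closed-loop characteristic equation: s² + 4.2s + K_p·2.5 = 0.
So ω_n = √(2.5K_p) and 2ζω_n = 4.2, giving ζ = 4.2/(2√(2.5K_p)).
Setting ζ = 0.88: √(2.5K_p) = 4.2/(2·0.88) = 2.386, so K_p = 5.695/2.5 = 2.28.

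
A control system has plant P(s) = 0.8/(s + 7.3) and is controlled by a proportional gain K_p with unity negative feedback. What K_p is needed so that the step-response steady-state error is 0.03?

For a type-0 loop with proportional control, e_ss = 1/(1 + K_p·P(0)).
P(0) = 0.1096. Require 1/(1 + K_p·0.1096) = 0.03, so 1 + 0.1096·K_p = 33.33.
K_p = (33.33 − 1)/0.1096 = 295.

K_p = 295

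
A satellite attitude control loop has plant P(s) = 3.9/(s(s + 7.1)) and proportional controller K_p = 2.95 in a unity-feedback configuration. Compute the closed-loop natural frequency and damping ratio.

The closed-loop denominator is s(s+7.1) + 2.95·3.9 = s² + 7.1s + 11.51.
So ω_n² = 11.51 ⇒ ω_n = 3.392 rad/s, and ζ = 7.1/(2ω_n) = 1.05.

ω_n = 3.39 rad/s, ζ = 1.05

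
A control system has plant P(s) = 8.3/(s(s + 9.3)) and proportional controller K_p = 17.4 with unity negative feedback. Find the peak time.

From 1 + K_pP(s) = 0: s² + 9.3s + 144.4 = 0 ⇒ ω_n = 12.02, ζ = 0.3869.
Damped frequency ω_d = ω_n√(1−ζ²) = 11.08 rad/s, so peak time T_p = π/ω_d = 0.284 s.

T_p = 0.284 s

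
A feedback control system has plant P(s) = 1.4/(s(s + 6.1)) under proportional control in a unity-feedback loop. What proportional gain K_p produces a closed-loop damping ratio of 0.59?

Closed-loop characteristic equation: s² + 6.1s + K_p·1.4 = 0.
So ω_n = √(1.4K_p) and 2ζω_n = 6.1, giving ζ = 6.1/(2√(1.4K_p)).
Setting ζ = 0.59: √(1.4K_p) = 6.1/(2·0.59) = 5.169, so K_p = 26.72/1.4 = 19.1.

K_p = 19.1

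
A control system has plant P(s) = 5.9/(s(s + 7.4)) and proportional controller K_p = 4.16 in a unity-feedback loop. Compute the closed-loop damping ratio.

1 + K_p·P(s) = 0 gives s² + 7.4s + 24.54 = 0.
Matching s² + 2ζω_n s + ω_n²: ω_n = √24.54 = 4.954 rad/s and 2ζω_n = 7.4, so ζ = 7.4/(2·4.954) = 0.747.

ζ = 0.747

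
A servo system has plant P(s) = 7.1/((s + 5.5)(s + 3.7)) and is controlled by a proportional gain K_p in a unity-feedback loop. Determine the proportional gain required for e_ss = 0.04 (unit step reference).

K_p = 68.8

The loop is type 0, so e_ss(step) = 1/(1 + K_pos) with K_pos = K_p·P(0).
P(0) = 0.3489. Require 1/(1 + K_p·0.3489) = 0.04, so 1 + 0.3489·K_p = 25.
K_p = (25 − 1)/0.3489 = 68.8.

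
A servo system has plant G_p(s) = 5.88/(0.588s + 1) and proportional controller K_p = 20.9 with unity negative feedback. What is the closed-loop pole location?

Closed loop: T(s) = K_p·G_p/(1+K_p·G_p) = 122.9/(0.588s + 1 + 122.9), with pole at s = −(1 + 122.9)/0.588 = −210.7.

s = -210.7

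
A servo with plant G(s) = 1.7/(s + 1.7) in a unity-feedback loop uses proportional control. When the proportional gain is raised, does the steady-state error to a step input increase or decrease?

decrease

The position error constant K_pos = K_p·G(0) grows with K_p, and e_ss = 1/(1+K_pos) falls.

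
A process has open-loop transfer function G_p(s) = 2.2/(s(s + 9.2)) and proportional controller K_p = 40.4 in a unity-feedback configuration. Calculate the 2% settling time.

T_s ≈ 0.87 s

Closed-loop characteristic equation: s² + 9.2s + 88.88 = 0, so ω_n = 9.428 rad/s and ζ = 9.2/(2·9.428) = 0.4879.
2% settling time T_s ≈ 4/(ζω_n) = 4/4.6 = 0.87 s.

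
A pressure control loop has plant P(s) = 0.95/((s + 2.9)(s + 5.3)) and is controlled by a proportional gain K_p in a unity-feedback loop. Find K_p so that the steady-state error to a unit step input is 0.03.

The loop is type 0, so e_ss(step) = 1/(1 + K_pos) with K_pos = K_p·P(0).
P(0) = 0.06181. Require 1/(1 + K_p·0.06181) = 0.03, so 1 + 0.06181·K_p = 33.33.
K_p = (33.33 − 1)/0.06181 = 523.

K_p = 523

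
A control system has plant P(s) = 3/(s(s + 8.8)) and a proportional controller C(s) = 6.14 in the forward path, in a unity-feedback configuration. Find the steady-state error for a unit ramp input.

0.478

The loop has one pole at the origin (type 1). Velocity error constant K_v = lim_{s→0} s·C(s)P(s) = 6.14·3/8.8 = 2.093.
Steady-state error to a unit ramp: e_ss = 1/K_v = 0.478.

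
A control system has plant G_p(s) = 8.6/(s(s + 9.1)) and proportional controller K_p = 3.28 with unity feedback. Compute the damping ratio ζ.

1 + K_p·G_p(s) = 0 gives s² + 9.1s + 28.21 = 0.
So ω_n² = 28.21 ⇒ ω_n = 5.311 rad/s, and ζ = 9.1/(2ω_n) = 0.857.

ζ = 0.857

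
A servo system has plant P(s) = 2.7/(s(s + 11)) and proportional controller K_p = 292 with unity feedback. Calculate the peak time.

T_p = 0.114 s

The closed-loop denominator s² + 11s + 788.4 gives ω_n = √788.4 = 28.08 and ζ = 11/(2ω_n) = 0.1959.
Damped frequency ω_d = ω_n√(1−ζ²) = 27.53 rad/s, so peak time T_p = π/ω_d = 0.114 s.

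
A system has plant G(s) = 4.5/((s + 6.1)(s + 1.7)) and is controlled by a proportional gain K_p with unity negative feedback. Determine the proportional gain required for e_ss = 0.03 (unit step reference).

K_p = 74.5

For a type-0 loop with proportional control, e_ss = 1/(1 + K_p·G(0)).
G(0) = 0.4339. Require 1/(1 + K_p·0.4339) = 0.03, so 1 + 0.4339·K_p = 33.33.
K_p = (33.33 − 1)/0.4339 = 74.5.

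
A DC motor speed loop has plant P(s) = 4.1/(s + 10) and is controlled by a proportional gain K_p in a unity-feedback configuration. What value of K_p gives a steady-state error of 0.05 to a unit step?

K_p = 46.3

For a type-0 loop with proportional control, e_ss = 1/(1 + K_p·P(0)).
P(0) = 0.41. Require 1/(1 + K_p·0.41) = 0.05, so 1 + 0.41·K_p = 20.
K_p = (20 − 1)/0.41 = 46.3.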